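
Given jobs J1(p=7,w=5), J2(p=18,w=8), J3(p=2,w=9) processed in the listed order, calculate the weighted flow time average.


Completion times:
  J1: C=7, w×C=5×7=35
  J2: C=25, w×C=8×25=200
  J3: C=27, w×C=9×27=243
Sum w×C = 478
Sum w = 22
Weighted avg = 478/22
= 21.73


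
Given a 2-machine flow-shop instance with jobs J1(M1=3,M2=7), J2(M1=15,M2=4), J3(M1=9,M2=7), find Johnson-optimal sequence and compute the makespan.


Johnson's rule:
Group 1 (M1≤M2, sort by M1): ['J1']
Group 2 (M1>M2, sort desc M2): ['J3', 'J2']
Sequence: J1 → J3 → J2
Makespan calculation:
  J1: M1 done=3, M2 done=10
  J3: M1 done=12, M2 done=19
  J2: M1 done=27, M2 done=31
= Sequence: J1 → J3 → J2, Makespan: 31


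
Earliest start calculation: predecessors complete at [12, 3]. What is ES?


ES = max of all predecessor completion times
Predecessors: [12, 3]
ES = max(12, 3)
= 12


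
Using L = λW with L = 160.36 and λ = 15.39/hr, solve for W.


Little's law: L = λW → W = L / λ
= 160.36 / 15.39
= 10.42 hours


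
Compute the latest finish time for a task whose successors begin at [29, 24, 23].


LF = min of all successor start times
Successors start at: [29, 24, 23]
LF = min(29, 24, 23)
= 23


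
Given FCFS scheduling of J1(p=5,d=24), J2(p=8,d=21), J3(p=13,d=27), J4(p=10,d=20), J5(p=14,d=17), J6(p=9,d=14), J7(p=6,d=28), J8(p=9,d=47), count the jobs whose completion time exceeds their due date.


Completion vs due date:
  J1: C=5, d=24 → on time
  J2: C=13, d=21 → on time
  J3: C=26, d=27 → on time
  J4: C=36, d=20 → TARDY
  J5: C=50, d=17 → TARDY
  J6: C=59, d=14 → TARDY
  J7: C=65, d=28 → TARDY
  J8: C=74, d=47 → TARDY
Tardy jobs: J4, J5, J6, J7, J8
Count = 5


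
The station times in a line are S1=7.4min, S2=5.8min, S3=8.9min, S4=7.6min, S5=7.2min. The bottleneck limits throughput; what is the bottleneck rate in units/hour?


Bottleneck = longest station time
Station times: [7.4, 5.8, 8.9, 7.6, 7.2]
Max = 8.9 min
Rate = 60 / 8.9
= 6.74 units/hour (bottleneck: 8.9min)


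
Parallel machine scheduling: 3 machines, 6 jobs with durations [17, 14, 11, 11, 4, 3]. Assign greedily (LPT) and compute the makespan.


Jobs (LPT sorted): [17, 14, 11, 11, 4, 3]
Machines: 3
  J=17 → Machine 1 (load: 0+17=17)
  J=14 → Machine 2 (load: 0+14=14)
  J=11 → Machine 3 (load: 0+11=11)
  J=11 → Machine 3 (load: 11+11=22)
  J=4 → Machine 2 (load: 14+4=18)
  J=3 → Machine 1 (load: 17+3=20)
Machine loads: [20, 18, 22]
Makespan = max = 22 time units


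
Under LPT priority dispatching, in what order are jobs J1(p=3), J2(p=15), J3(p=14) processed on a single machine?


LPT: sort by longest processing time first
  J2: p=15
  J3: p=14
  J1: p=3
Order: J2 → J3 → J1


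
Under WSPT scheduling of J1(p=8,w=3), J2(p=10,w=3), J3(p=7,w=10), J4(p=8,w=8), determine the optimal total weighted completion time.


WSPT order (by p/w): J3 → J4 → J1 → J2
  J3: C=7, w·C=10×7=70
  J4: C=15, w·C=8×15=120
  J1: C=23, w·C=3×23=69
  J2: C=33, w·C=3×33=99
Σ w·C = 358
= 358


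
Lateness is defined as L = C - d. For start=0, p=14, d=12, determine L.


Completion = 0 + 14 = 14
Lateness = C - d = 14 - 12
= 2


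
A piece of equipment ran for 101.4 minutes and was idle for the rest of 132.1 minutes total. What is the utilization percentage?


Utilization = busy / total × 100
= 101.4 / 132.1 × 100
= 76.8%


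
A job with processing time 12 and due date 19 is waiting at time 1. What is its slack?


Slack = due - current_time - processing
= 19 - 1 - 12
= 6


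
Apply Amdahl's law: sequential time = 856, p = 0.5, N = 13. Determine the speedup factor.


Amdahl's law: T_p = T × ((1-p) + p/N)
= 856 × ((1-0.5) + 0.5/13)
= 856 × (0.50 + 0.0385)
= 856 × 0.5385
= 460.92
Speedup = 856/460.92
= 1.86×


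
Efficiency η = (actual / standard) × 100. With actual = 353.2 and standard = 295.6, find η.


Efficiency = (actual / standard) × 100
= (353.2 / 295.6) × 100
= 119.5%


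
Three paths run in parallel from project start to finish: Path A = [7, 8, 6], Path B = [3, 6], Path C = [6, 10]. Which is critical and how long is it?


Path A: 7 + 8 + 6 = 21
Path B: 3 + 6 = 9
Path C: 6 + 10 = 16
Critical path = longest = max(21, 9, 16)
= 21 (Path A)


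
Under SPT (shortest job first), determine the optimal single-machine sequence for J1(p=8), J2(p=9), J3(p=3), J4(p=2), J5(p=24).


SPT: sort by shortest processing time
  J4: p=2
  J3: p=3
  J1: p=8
  J2: p=9
  J5: p=24
Order: J4 → J3 → J1 → J2 → J5


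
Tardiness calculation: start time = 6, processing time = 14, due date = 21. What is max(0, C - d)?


Completion = start + processing = 6 + 14 = 20
Tardiness = max(0, C - d) = max(0, 20 - 21)
= max(0, -1)
= 0


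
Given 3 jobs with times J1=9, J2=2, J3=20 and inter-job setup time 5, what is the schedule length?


Makespan = Σ processing + (n-1) × setup
= (9 + 2 + 20) + (3-1)×5
= 31 + 10
= 41 time units


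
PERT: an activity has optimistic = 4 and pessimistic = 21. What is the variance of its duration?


σ² = ((p - o) / 6)² = (p - o)² / 36
= (21 - 4)² / 36
= 17² / 36
= 289 / 36
= 8.0278


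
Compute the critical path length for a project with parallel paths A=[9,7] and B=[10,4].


Path A: 9 + 7 = 16
Path B: 10 + 4 = 14
Critical path = longest = max(16, 14)
= 16 (Path A)


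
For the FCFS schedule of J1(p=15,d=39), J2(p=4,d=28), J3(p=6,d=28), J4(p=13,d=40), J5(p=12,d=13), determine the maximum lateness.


Lateness per job (L = C - d):
  J1: C=15, d=39, L=-24
  J2: C=19, d=28, L=-9
  J3: C=25, d=28, L=-3
  J4: C=38, d=40, L=-2
  J5: C=50, d=13, L=37
Lmax = max(-24, -9, -3, -2, 37)
= 37


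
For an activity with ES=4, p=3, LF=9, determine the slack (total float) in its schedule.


EF = ES + duration = 4 + 3 = 7
LS = LF - duration = 9 - 3 = 6
Total Float = LF - EF = 9 - 7
(or LS - ES = 6 - 4)
= 2


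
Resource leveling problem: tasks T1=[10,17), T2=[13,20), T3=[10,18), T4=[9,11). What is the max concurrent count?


Check each time point for overlaps:
  t=10: 3 tasks active (T1, T3, T4)
Max concurrent = 3


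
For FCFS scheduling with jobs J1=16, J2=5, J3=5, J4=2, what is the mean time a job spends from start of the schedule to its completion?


Completion times:
  J1: completes at 16
  J2: completes at 21
  J3: completes at 26
  J4: completes at 28
Sum = 91
Average = 91/4
= 22.75


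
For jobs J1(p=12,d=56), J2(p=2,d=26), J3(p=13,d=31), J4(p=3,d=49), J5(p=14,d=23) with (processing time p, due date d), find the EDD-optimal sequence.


EDD: sort by earliest due date
  J5: d=23, p=14
  J2: d=26, p=2
  J3: d=31, p=13
  J4: d=49, p=3
  J1: d=56, p=12
Order: J5 → J2 → J3 → J4 → J1


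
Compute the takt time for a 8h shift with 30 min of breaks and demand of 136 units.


Available = 8×60 - 30 = 450 min
Takt time = 450 / 136
= 3.31 min/unit


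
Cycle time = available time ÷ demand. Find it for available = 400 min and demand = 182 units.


Cycle time = available time / demand
= 400 / 182
= 2.20 min/unit


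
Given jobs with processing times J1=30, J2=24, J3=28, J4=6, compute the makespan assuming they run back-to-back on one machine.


Sequential makespan: sum all processing times
= 30 + 24 + 28 + 6
= 88 time units


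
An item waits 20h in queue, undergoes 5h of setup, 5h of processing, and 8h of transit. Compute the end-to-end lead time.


Lead time = queue + setup + processing + transit
= 20 + 5 + 5 + 8
= 38 hours


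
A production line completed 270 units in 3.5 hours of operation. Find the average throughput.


Throughput = units / time
= 270 / 3.5
= 77.1 units/hour


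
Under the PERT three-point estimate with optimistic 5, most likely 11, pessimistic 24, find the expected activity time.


te = (o + 4m + p) / 6
= (5 + 4×11 + 24) / 6
= (5 + 44 + 24) / 6
= 73 / 6
= 12.17


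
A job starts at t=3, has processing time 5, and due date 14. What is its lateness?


Completion = 3 + 5 = 8
Lateness = C - d = 8 - 14
= -6


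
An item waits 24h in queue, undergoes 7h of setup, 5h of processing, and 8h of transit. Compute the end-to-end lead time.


Lead time = queue + setup + processing + transit
= 24 + 7 + 5 + 8
= 44 hours


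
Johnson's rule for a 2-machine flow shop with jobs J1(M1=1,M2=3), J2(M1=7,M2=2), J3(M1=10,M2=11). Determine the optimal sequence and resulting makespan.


Johnson's rule:
Group 1 (M1≤M2, sort by M1): ['J1', 'J3']
Group 2 (M1>M2, sort desc M2): ['J2']
Sequence: J1 → J3 → J2
Makespan calculation:
  J1: M1 done=1, M2 done=4
  J3: M1 done=11, M2 done=22
  J2: M1 done=18, M2 done=24
= Sequence: J1 → J3 → J2, Makespan: 24


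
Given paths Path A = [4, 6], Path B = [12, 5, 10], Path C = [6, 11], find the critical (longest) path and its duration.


Path A: 4 + 6 = 10
Path B: 12 + 5 + 10 = 27
Path C: 6 + 11 = 17
Critical path = longest = max(10, 27, 17)
= 27 (Path B)


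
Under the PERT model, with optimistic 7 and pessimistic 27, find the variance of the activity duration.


σ² = ((p - o) / 6)² = (p - o)² / 36
= (27 - 7)² / 36
= 20² / 36
= 400 / 36
= 11.1111


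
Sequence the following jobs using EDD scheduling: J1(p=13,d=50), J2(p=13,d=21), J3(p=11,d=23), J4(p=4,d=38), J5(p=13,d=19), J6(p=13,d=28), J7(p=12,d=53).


EDD: sort by earliest due date
  J5: d=19, p=13
  J2: d=21, p=13
  J3: d=23, p=11
  J6: d=28, p=13
  J4: d=38, p=4
  J1: d=50, p=13
  J7: d=53, p=12
Order: J5 → J2 → J3 → J6 → J4 → J1 → J7


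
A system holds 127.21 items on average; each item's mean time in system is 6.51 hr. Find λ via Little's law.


Little's law: L = λW → λ = L / W
= 127.21 / 6.51
= 19.54 per hour


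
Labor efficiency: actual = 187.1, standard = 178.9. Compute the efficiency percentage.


Efficiency = (actual / standard) × 100
= (187.1 / 178.9) × 100
= 104.6%


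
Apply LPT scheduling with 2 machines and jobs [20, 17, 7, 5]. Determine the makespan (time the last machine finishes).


Jobs (LPT sorted): [20, 17, 7, 5]
Machines: 2
  J=20 → Machine 1 (load: 0+20=20)
  J=17 → Machine 2 (load: 0+17=17)
  J=7 → Machine 2 (load: 17+7=24)
  J=5 → Machine 1 (load: 20+5=25)
Machine loads: [25, 24]
Makespan = max = 25 time units


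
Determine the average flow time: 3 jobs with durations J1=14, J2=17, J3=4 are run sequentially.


Completion times:
  J1: completes at 14
  J2: completes at 31
  J3: completes at 35
Sum = 80
Average = 80/3
= 26.67


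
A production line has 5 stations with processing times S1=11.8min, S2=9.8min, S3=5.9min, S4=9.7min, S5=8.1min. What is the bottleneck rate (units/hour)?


Bottleneck = longest station time
Station times: [11.8, 9.8, 5.9, 9.7, 8.1]
Max = 11.8 min
Rate = 60 / 11.8
= 5.08 units/hour (bottleneck: 11.8min)


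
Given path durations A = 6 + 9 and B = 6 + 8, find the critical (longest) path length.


Path A: 6 + 9 = 15
Path B: 6 + 8 = 14
Critical path = longest = max(15, 14)
= 15 (Path A)


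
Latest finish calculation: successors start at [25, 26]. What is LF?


LF = min of all successor start times
Successors start at: [25, 26]
LF = min(25, 26)
= 25


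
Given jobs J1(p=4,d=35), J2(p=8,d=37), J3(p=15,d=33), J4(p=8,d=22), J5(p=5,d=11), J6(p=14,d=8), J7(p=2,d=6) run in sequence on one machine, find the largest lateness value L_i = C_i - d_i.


Lateness per job (L = C - d):
  J1: C=4, d=35, L=-31
  J2: C=12, d=37, L=-25
  J3: C=27, d=33, L=-6
  J4: C=35, d=22, L=13
  J5: C=40, d=11, L=29
  J6: C=54, d=8, L=46
  J7: C=56, d=6, L=50
Lmax = max(-31, -25, -6, 13, 29, 46, 50)
= 50


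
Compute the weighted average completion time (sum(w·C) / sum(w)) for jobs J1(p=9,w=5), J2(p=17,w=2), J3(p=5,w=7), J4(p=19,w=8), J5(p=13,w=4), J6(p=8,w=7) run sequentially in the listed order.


Completion times:
  J1: C=9, w×C=5×9=45
  J2: C=26, w×C=2×26=52
  J3: C=31, w×C=7×31=217
  J4: C=50, w×C=8×50=400
  J5: C=63, w×C=4×63=252
  J6: C=71, w×C=7×71=497
Sum w×C = 1463
Sum w = 33
Weighted avg = 1463/33
= 44.33


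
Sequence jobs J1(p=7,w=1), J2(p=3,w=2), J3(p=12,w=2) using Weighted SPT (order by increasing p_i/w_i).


WSPT (Smith's rule): sort by p/w ascending
  J2: p/w = 3/2 = 1.500
  J3: p/w = 12/2 = 6.000
  J1: p/w = 7/1 = 7.000
Order: J2 → J3 → J1


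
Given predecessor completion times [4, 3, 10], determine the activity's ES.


ES = max of all predecessor completion times
Predecessors: [4, 3, 10]
ES = max(4, 3, 10)
= 10


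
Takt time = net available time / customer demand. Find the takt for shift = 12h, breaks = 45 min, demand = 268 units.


Available = 12×60 - 45 = 675 min
Takt time = 675 / 268
= 2.52 min/unit


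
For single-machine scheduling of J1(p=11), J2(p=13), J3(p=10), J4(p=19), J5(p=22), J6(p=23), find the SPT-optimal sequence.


SPT: sort by shortest processing time
  J3: p=10
  J1: p=11
  J2: p=13
  J4: p=19
  J5: p=22
  J6: p=23
Order: J3 → J1 → J2 → J4 → J5 → J6


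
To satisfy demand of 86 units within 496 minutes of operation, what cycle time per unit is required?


Cycle time = available time / demand
= 496 / 86
= 5.77 min/unit


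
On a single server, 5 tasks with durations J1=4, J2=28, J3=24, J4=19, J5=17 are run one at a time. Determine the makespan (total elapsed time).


Sequential makespan: sum all processing times
= 4 + 28 + 24 + 19 + 17
= 92 time units


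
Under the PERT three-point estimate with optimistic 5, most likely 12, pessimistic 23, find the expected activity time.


te = (o + 4m + p) / 6
= (5 + 4×12 + 23) / 6
= (5 + 48 + 23) / 6
= 76 / 6
= 12.67


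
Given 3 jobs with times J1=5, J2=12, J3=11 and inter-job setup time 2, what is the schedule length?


Makespan = Σ processing + (n-1) × setup
= (5 + 12 + 11) + (3-1)×2
= 28 + 4
= 32 time units


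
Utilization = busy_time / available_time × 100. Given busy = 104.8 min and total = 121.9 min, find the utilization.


Utilization = busy / total × 100
= 104.8 / 121.9 × 100
= 86.0%


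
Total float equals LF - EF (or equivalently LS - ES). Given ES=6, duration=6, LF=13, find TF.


EF = ES + duration = 6 + 6 = 12
LS = LF - duration = 13 - 6 = 7
Total Float = LF - EF = 13 - 12
(or LS - ES = 7 - 6)
= 1


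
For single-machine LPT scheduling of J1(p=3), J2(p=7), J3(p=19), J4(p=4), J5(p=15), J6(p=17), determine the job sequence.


LPT: sort by longest processing time first
  J3: p=19
  J6: p=17
  J5: p=15
  J2: p=7
  J4: p=4
  J1: p=3
Order: J3 → J6 → J5 → J2 → J4 → J1


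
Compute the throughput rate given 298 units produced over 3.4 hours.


Throughput = units / time
= 298 / 3.4
= 87.6 units/hour


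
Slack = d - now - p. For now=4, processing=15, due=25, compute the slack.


Slack = due - current_time - processing
= 25 - 4 - 15
= 6


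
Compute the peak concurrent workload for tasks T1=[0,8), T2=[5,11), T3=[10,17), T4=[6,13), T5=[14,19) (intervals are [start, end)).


Check each time point for overlaps:
  t=6: 3 tasks active (T1, T2, T4)
Max concurrent = 3


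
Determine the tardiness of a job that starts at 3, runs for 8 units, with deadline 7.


Completion = start + processing = 3 + 8 = 11
Tardiness = max(0, C - d) = max(0, 11 - 7)
= max(0, 4)
= 4


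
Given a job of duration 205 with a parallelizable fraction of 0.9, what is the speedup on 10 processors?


Amdahl's law: T_p = T × ((1-p) + p/N)
= 205 × ((1-0.9) + 0.9/10)
= 205 × (0.10 + 0.0900)
= 205 × 0.1900
= 38.95
Speedup = 205/38.95
= 5.26×


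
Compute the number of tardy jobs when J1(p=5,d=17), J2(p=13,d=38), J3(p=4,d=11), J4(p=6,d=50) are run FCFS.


Completion vs due date:
  J1: C=5, d=17 → on time
  J2: C=18, d=38 → on time
  J3: C=22, d=11 → TARDY
  J4: C=28, d=50 → on time
Tardy jobs: J3
Count = 1


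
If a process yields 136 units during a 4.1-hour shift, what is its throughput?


Throughput = units / time
= 136 / 4.1
= 33.2 units/hour


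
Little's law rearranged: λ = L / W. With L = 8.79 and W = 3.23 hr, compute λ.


Little's law: L = λW → λ = L / W
= 8.79 / 3.23
= 2.72 per hour


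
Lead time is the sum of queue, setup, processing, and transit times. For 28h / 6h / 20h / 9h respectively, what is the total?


Lead time = queue + setup + processing + transit
= 28 + 6 + 20 + 9
= 63 hours


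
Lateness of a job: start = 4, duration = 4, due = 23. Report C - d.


Completion = 4 + 4 = 8
Lateness = C - d = 8 - 23
= -15


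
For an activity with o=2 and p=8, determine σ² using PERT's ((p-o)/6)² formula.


σ² = ((p - o) / 6)² = (p - o)² / 36
= (8 - 2)² / 36
= 6² / 36
= 36 / 36
= 1.0000


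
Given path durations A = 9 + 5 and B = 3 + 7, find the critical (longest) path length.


Path A: 9 + 5 = 14
Path B: 3 + 7 = 10
Critical path = longest = max(14, 10)
= 14 (Path A)


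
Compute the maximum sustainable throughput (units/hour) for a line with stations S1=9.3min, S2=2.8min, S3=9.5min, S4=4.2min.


Bottleneck = longest station time
Station times: [9.3, 2.8, 9.5, 4.2]
Max = 9.5 min
Rate = 60 / 9.5
= 6.32 units/hour (bottleneck: 9.5min)


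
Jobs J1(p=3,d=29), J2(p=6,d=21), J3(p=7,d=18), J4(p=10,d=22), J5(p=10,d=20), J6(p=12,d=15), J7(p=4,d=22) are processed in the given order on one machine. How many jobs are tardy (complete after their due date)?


Completion vs due date:
  J1: C=3, d=29 → on time
  J2: C=9, d=21 → on time
  J3: C=16, d=18 → on time
  J4: C=26, d=22 → TARDY
  J5: C=36, d=20 → TARDY
  J6: C=48, d=15 → TARDY
  J7: C=52, d=22 → TARDY
Tardy jobs: J4, J5, J6, J7
Count = 4


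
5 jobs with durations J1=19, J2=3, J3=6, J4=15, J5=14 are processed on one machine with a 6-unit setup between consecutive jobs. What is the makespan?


Makespan = Σ processing + (n-1) × setup
= (19 + 3 + 6 + 15 + 14) + (5-1)×6
= 57 + 24
= 81 time units


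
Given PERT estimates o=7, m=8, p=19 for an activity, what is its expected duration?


te = (o + 4m + p) / 6
= (7 + 4×8 + 19) / 6
= (7 + 32 + 19) / 6
= 58 / 6
= 9.67


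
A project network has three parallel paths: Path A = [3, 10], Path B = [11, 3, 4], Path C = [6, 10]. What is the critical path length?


Path A: 3 + 10 = 13
Path B: 11 + 3 + 4 = 18
Path C: 6 + 10 = 16
Critical path = longest = max(13, 18, 16)
= 18 (Path B)


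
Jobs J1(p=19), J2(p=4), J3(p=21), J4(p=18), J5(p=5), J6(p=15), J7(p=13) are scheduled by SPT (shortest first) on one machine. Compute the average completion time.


SPT order: J2 → J5 → J7 → J6 → J4 → J1 → J3
Completion times:
  J2: C=4
  J5: C=9
  J7: C=22
  J6: C=37
  J4: C=55
  J1: C=74
  J3: C=95
Sum = 296, n = 7
Mean flow = 296/7
= 42.29


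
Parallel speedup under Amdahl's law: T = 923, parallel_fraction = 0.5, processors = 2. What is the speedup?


Amdahl's law: T_p = T × ((1-p) + p/N)
= 923 × ((1-0.5) + 0.5/2)
= 923 × (0.50 + 0.2500)
= 923 × 0.7500
= 692.25
Speedup = 923/692.25
= 1.33×


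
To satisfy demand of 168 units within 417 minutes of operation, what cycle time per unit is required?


Cycle time = available time / demand
= 417 / 168
= 2.48 min/unit


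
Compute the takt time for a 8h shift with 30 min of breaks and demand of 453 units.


Available = 8×60 - 30 = 450 min
Takt time = 450 / 453
= 0.99 min/unit


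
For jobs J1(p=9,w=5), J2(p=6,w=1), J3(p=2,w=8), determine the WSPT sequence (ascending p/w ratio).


WSPT (Smith's rule): sort by p/w ascending
  J3: p/w = 2/8 = 0.250
  J1: p/w = 9/5 = 1.800
  J2: p/w = 6/1 = 6.000
Order: J3 → J1 → J2


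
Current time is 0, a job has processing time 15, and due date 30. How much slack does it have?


Slack = due - current_time - processing
= 30 - 0 - 15
= 15


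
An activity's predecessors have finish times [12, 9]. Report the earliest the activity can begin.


ES = max of all predecessor completion times
Predecessors: [12, 9]
ES = max(12, 9)
= 12


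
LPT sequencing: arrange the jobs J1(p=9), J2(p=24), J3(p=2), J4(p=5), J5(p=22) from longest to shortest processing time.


LPT: sort by longest processing time first
  J2: p=24
  J5: p=22
  J1: p=9
  J4: p=5
  J3: p=2
Order: J2 → J5 → J1 → J4 → J3


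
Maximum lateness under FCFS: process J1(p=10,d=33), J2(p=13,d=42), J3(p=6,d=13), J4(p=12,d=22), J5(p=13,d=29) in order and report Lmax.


Lateness per job (L = C - d):
  J1: C=10, d=33, L=-23
  J2: C=23, d=42, L=-19
  J3: C=29, d=13, L=16
  J4: C=41, d=22, L=19
  J5: C=54, d=29, L=25
Lmax = max(-23, -19, 16, 19, 25)
= 25


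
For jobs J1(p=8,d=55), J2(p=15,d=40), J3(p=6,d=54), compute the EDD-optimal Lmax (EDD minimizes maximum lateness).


EDD order: J2 → J3 → J1
Completion and lateness:
  J2: C=15, d=40, L=15-40=-25
  J3: C=21, d=54, L=21-54=-33
  J1: C=29, d=55, L=29-55=-26
Lmax = max(-25, -33, -26)
= -25


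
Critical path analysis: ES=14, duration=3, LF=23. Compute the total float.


EF = ES + duration = 14 + 3 = 17
LS = LF - duration = 23 - 3 = 20
Total Float = LF - EF = 23 - 17
(or LS - ES = 20 - 14)
= 6


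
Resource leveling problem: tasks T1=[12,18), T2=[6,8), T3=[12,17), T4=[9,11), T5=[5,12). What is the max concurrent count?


Check each time point for overlaps:
  t=6: 2 tasks active (T2, T5)
Max concurrent = 2


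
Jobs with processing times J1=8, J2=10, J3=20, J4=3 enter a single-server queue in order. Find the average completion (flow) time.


Completion times:
  J1: completes at 8
  J2: completes at 18
  J3: completes at 38
  J4: completes at 41
Sum = 105
Average = 105/4
= 26.25


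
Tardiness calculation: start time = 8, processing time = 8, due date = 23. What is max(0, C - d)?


Completion = start + processing = 8 + 8 = 16
Tardiness = max(0, C - d) = max(0, 16 - 23)
= max(0, -7)
= 0


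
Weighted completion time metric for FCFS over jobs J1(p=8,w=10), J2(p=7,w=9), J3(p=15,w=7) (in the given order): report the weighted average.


Completion times:
  J1: C=8, w×C=10×8=80
  J2: C=15, w×C=9×15=135
  J3: C=30, w×C=7×30=210
Sum w×C = 425
Sum w = 26
Weighted avg = 425/26
= 16.35


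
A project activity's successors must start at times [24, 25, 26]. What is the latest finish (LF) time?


LF = min of all successor start times
Successors start at: [24, 25, 26]
LF = min(24, 25, 26)
= 24


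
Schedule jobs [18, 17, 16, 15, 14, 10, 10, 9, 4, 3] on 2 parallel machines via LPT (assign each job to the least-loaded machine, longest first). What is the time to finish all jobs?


Jobs (LPT sorted): [18, 17, 16, 15, 14, 10, 10, 9, 4, 3]
Machines: 2
  J=18 → Machine 1 (load: 0+18=18)
  J=17 → Machine 2 (load: 0+17=17)
  J=16 → Machine 2 (load: 17+16=33)
  J=15 → Machine 1 (load: 18+15=33)
  J=14 → Machine 1 (load: 33+14=47)
  J=10 → Machine 2 (load: 33+10=43)
  J=10 → Machine 2 (load: 43+10=53)
  J=9 → Machine 1 (load: 47+9=56)
  J=4 → Machine 2 (load: 53+4=57)
  J=3 → Machine 1 (load: 56+3=59)
Machine loads: [59, 57]
Makespan = max = 59 time units


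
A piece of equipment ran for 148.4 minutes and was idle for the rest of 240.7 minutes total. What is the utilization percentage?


Utilization = busy / total × 100
= 148.4 / 240.7 × 100
= 61.7%


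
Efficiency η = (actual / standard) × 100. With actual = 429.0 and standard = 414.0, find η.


Efficiency = (actual / standard) × 100
= (429.0 / 414.0) × 100
= 103.6%


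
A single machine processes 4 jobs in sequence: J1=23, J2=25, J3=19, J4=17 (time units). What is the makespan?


Sequential makespan: sum all processing times
= 23 + 25 + 19 + 17
= 84 time units


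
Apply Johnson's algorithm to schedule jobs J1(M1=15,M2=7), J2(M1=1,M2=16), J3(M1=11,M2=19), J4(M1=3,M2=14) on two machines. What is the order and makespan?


Johnson's rule:
Group 1 (M1≤M2, sort by M1): ['J2', 'J4', 'J3']
Group 2 (M1>M2, sort desc M2): ['J1']
Sequence: J2 → J4 → J3 → J1
Makespan calculation:
  J2: M1 done=1, M2 done=17
  J4: M1 done=4, M2 done=31
  J3: M1 done=15, M2 done=50
  J1: M1 done=30, M2 done=57
= Sequence: J2 → J4 → J3 → J1, Makespan: 57


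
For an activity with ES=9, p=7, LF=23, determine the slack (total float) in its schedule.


EF = ES + duration = 9 + 7 = 16
LS = LF - duration = 23 - 7 = 16
Total Float = LF - EF = 23 - 16
(or LS - ES = 16 - 9)
= 7


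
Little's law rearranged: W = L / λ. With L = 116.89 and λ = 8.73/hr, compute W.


Little's law: L = λW → W = L / λ
= 116.89 / 8.73
= 13.39 hours


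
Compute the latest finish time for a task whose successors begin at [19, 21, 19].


LF = min of all successor start times
Successors start at: [19, 21, 19]
LF = min(19, 21, 19)
= 19


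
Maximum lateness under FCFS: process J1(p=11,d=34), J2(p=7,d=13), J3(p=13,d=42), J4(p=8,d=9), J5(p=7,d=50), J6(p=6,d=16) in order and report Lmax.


Lateness per job (L = C - d):
  J1: C=11, d=34, L=-23
  J2: C=18, d=13, L=5
  J3: C=31, d=42, L=-11
  J4: C=39, d=9, L=30
  J5: C=46, d=50, L=-4
  J6: C=52, d=16, L=36
Lmax = max(-23, 5, -11, 30, -4, 36)
= 36


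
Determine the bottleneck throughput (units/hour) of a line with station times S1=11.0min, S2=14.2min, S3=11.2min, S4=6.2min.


Bottleneck = longest station time
Station times: [11.0, 14.2, 11.2, 6.2]
Max = 14.2 min
Rate = 60 / 14.2
= 4.23 units/hour (bottleneck: 14.2min)


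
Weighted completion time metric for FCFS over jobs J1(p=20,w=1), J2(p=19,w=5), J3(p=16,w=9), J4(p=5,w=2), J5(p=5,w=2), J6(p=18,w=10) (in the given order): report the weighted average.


Completion times:
  J1: C=20, w×C=1×20=20
  J2: C=39, w×C=5×39=195
  J3: C=55, w×C=9×55=495
  J4: C=60, w×C=2×60=120
  J5: C=65, w×C=2×65=130
  J6: C=83, w×C=10×83=830
Sum w×C = 1790
Sum w = 29
Weighted avg = 1790/29
= 61.72


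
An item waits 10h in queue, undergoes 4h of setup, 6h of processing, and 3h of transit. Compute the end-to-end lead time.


Lead time = queue + setup + processing + transit
= 10 + 4 + 6 + 3
= 23 hours


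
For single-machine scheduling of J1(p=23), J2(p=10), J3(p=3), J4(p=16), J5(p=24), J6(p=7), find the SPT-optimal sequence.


SPT: sort by shortest processing time
  J3: p=3
  J6: p=7
  J2: p=10
  J4: p=16
  J1: p=23
  J5: p=24
Order: J3 → J6 → J2 → J4 → J1 → J5


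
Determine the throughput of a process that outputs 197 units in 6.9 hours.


Throughput = units / time
= 197 / 6.9
= 28.6 units/hour


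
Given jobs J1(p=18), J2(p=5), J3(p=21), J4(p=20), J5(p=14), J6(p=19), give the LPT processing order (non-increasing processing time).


LPT: sort by longest processing time first
  J3: p=21
  J4: p=20
  J6: p=19
  J1: p=18
  J5: p=14
  J2: p=5
Order: J3 → J4 → J6 → J1 → J5 → J2


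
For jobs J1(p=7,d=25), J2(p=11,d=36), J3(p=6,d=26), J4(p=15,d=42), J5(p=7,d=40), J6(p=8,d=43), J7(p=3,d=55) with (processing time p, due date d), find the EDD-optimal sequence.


EDD: sort by earliest due date
  J1: d=25, p=7
  J3: d=26, p=6
  J2: d=36, p=11
  J5: d=40, p=7
  J4: d=42, p=15
  J6: d=43, p=8
  J7: d=55, p=3
Order: J1 → J3 → J2 → J5 → J4 → J6 → J7


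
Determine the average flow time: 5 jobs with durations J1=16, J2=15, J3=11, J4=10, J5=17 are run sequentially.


Completion times:
  J1: completes at 16
  J2: completes at 31
  J3: completes at 42
  J4: completes at 52
  J5: completes at 69
Sum = 210
Average = 210/5
= 42.00


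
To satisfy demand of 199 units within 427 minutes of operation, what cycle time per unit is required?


Cycle time = available time / demand
= 427 / 199
= 2.15 min/unit


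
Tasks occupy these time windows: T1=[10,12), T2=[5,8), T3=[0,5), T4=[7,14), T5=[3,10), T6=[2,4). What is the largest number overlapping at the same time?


Check each time point for overlaps:
  t=3: 3 tasks active (T3, T5, T6)
Max concurrent = 3


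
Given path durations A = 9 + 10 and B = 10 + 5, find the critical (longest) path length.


Path A: 9 + 10 = 19
Path B: 10 + 5 = 15
Critical path = longest = max(19, 15)
= 19 (Path A)


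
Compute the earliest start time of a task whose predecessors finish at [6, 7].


ES = max of all predecessor completion times
Predecessors: [6, 7]
ES = max(6, 7)
= 7


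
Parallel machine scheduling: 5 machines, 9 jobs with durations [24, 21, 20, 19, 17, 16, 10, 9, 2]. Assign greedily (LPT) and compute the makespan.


Jobs (LPT sorted): [24, 21, 20, 19, 17, 16, 10, 9, 2]
Machines: 5
  J=24 → Machine 1 (load: 0+24=24)
  J=21 → Machine 2 (load: 0+21=21)
  J=20 → Machine 3 (load: 0+20=20)
  J=19 → Machine 4 (load: 0+19=19)
  J=17 → Machine 5 (load: 0+17=17)
  J=16 → Machine 5 (load: 17+16=33)
  J=10 → Machine 4 (load: 19+10=29)
  J=9 → Machine 3 (load: 20+9=29)
  J=2 → Machine 2 (load: 21+2=23)
Machine loads: [24, 23, 29, 29, 33]
Makespan = max = 33 time units


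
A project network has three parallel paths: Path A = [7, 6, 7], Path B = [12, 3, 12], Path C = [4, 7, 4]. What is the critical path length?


Path A: 7 + 6 + 7 = 20
Path B: 12 + 3 + 12 = 27
Path C: 4 + 7 + 4 = 15
Critical path = longest = max(20, 27, 15)
= 27 (Path B)


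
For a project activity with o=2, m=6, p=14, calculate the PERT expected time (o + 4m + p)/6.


te = (o + 4m + p) / 6
= (2 + 4×6 + 14) / 6
= (2 + 24 + 14) / 6
= 40 / 6
= 6.67


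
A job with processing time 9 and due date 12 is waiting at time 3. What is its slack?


Slack = due - current_time - processing
= 12 - 3 - 9
= 0


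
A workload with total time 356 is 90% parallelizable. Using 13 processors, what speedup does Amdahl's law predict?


Amdahl's law: T_p = T × ((1-p) + p/N)
= 356 × ((1-0.9) + 0.9/13)
= 356 × (0.10 + 0.0692)
= 356 × 0.1692
= 60.25
Speedup = 356/60.25
= 5.91×


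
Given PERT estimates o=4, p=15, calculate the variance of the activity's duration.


σ² = ((p - o) / 6)² = (p - o)² / 36
= (15 - 4)² / 36
= 11² / 36
= 121 / 36
= 3.3611


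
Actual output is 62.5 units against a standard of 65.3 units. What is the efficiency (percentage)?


Efficiency = (actual / standard) × 100
= (62.5 / 65.3) × 100
= 95.7%


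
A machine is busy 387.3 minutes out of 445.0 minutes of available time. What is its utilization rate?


Utilization = busy / total × 100
= 387.3 / 445.0 × 100
= 87.0%


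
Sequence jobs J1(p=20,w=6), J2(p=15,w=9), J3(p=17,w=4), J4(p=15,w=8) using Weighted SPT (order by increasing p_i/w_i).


WSPT (Smith's rule): sort by p/w ascending
  J2: p/w = 15/9 = 1.667
  J4: p/w = 15/8 = 1.875
  J1: p/w = 20/6 = 3.333
  J3: p/w = 17/4 = 4.250
Order: J2 → J4 → J1 → J3


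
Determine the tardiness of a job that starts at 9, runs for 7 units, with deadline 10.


Completion = start + processing = 9 + 7 = 16
Tardiness = max(0, C - d) = max(0, 16 - 10)
= max(0, 6)
= 6


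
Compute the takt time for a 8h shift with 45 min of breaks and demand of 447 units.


Available = 8×60 - 45 = 435 min
Takt time = 435 / 447
= 0.97 min/unit


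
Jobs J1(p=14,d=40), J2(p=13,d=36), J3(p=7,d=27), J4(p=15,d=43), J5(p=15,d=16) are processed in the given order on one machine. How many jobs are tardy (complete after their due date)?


Completion vs due date:
  J1: C=14, d=40 → on time
  J2: C=27, d=36 → on time
  J3: C=34, d=27 → TARDY
  J4: C=49, d=43 → TARDY
  J5: C=64, d=16 → TARDY
Tardy jobs: J3, J4, J5
Count = 3


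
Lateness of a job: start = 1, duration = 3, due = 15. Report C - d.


Completion = 1 + 3 = 4
Lateness = C - d = 4 - 15
= -11


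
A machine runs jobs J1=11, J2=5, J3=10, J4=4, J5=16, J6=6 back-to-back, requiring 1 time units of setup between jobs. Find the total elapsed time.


Makespan = Σ processing + (n-1) × setup
= (11 + 5 + 10 + 4 + 16 + 6) + (6-1)×1
= 52 + 5
= 57 time units


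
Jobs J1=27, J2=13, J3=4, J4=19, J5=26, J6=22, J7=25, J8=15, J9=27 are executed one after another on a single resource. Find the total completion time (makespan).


Sequential makespan: sum all processing times
= 27 + 13 + 4 + 19 + 26 + 22 + 25 + 15 + 27
= 178 time units


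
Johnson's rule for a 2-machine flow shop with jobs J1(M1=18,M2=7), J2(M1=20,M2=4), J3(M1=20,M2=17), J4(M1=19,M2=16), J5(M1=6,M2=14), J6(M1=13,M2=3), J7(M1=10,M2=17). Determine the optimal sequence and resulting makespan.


Johnson's rule:
Group 1 (M1≤M2, sort by M1): ['J5', 'J7']
Group 2 (M1>M2, sort desc M2): ['J3', 'J4', 'J1', 'J2', 'J6']
Sequence: J5 → J7 → J3 → J4 → J1 → J2 → J6
Makespan calculation:
  J5: M1 done=6, M2 done=20
  J7: M1 done=16, M2 done=37
  J3: M1 done=36, M2 done=54
  J4: M1 done=55, M2 done=71
  J1: M1 done=73, M2 done=80
  J2: M1 done=93, M2 done=97
  J6: M1 done=106, M2 done=109
= Sequence: J5 → J7 → J3 → J4 → J1 → J2 → J6, Makespan: 109


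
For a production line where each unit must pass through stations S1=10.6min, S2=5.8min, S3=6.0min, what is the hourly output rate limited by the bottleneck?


Bottleneck = longest station time
Station times: [10.6, 5.8, 6.0]
Max = 10.6 min
Rate = 60 / 10.6
= 5.66 units/hour (bottleneck: 10.6min)


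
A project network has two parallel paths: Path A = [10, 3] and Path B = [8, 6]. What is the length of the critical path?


Path A: 10 + 3 = 13
Path B: 8 + 6 = 14
Critical path = longest = max(13, 14)
= 14 (Path B)


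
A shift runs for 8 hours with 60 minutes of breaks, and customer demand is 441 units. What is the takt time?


Available = 8×60 - 60 = 420 min
Takt time = 420 / 441
= 0.95 min/unit


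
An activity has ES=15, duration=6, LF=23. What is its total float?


EF = ES + duration = 15 + 6 = 21
LS = LF - duration = 23 - 6 = 17
Total Float = LF - EF = 23 - 21
(or LS - ES = 17 - 15)
= 2


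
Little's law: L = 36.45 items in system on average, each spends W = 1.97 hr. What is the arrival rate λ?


Little's law: L = λW → λ = L / W
= 36.45 / 1.97
= 18.50 per hour


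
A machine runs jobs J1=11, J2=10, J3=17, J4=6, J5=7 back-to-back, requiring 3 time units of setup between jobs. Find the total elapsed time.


Makespan = Σ processing + (n-1) × setup
= (11 + 10 + 17 + 6 + 7) + (5-1)×3
= 51 + 12
= 63 time units


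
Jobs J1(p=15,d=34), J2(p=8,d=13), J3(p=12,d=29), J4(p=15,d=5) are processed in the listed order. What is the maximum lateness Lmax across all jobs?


Lateness per job (L = C - d):
  J1: C=15, d=34, L=-19
  J2: C=23, d=13, L=10
  J3: C=35, d=29, L=6
  J4: C=50, d=5, L=45
Lmax = max(-19, 10, 6, 45)
= 45


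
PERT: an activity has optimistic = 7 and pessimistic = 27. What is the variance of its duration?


σ² = ((p - o) / 6)² = (p - o)² / 36
= (27 - 7)² / 36
= 20² / 36
= 400 / 36
= 11.1111


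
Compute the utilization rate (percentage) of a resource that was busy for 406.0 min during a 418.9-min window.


Utilization = busy / total × 100
= 406.0 / 418.9 × 100
= 96.9%


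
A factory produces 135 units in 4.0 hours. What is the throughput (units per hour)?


Throughput = units / time
= 135 / 4.0
= 33.8 units/hour


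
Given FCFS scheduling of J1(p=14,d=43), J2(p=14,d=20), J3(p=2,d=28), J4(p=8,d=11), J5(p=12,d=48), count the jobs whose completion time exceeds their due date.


Completion vs due date:
  J1: C=14, d=43 → on time
  J2: C=28, d=20 → TARDY
  J3: C=30, d=28 → TARDY
  J4: C=38, d=11 → TARDY
  J5: C=50, d=48 → TARDY
Tardy jobs: J2, J3, J4, J5
Count = 4


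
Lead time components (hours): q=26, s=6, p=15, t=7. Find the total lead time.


Lead time = queue + setup + processing + transit
= 26 + 6 + 15 + 7
= 54 hours


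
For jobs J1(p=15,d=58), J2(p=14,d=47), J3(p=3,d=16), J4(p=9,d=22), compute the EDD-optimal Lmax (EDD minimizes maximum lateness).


EDD order: J3 → J4 → J2 → J1
Completion and lateness:
  J3: C=3, d=16, L=3-16=-13
  J4: C=12, d=22, L=12-22=-10
  J2: C=26, d=47, L=26-47=-21
  J1: C=41, d=58, L=41-58=-17
Lmax = max(-13, -10, -21, -17)
= -10


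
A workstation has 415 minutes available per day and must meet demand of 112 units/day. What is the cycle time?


Cycle time = available time / demand
= 415 / 112
= 3.71 min/unit


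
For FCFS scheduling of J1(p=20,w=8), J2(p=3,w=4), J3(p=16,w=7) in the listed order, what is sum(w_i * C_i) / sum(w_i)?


Completion times:
  J1: C=20, w×C=8×20=160
  J2: C=23, w×C=4×23=92
  J3: C=39, w×C=7×39=273
Sum w×C = 525
Sum w = 19
Weighted avg = 525/19
= 27.63


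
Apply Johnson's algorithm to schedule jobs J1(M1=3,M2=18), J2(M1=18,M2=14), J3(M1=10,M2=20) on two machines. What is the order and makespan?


Johnson's rule:
Group 1 (M1≤M2, sort by M1): ['J1', 'J3']
Group 2 (M1>M2, sort desc M2): ['J2']
Sequence: J1 → J3 → J2
Makespan calculation:
  J1: M1 done=3, M2 done=21
  J3: M1 done=13, M2 done=41
  J2: M1 done=31, M2 done=55
= Sequence: J1 → J3 → J2, Makespan: 55


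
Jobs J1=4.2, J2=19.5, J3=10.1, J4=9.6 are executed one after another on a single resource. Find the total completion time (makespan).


Sequential makespan: sum all processing times
= 4.2 + 19.5 + 10.1 + 9.6
= 43.4 time units


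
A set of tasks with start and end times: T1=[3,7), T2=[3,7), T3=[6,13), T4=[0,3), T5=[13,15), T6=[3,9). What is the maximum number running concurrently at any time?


Check each time point for overlaps:
  t=6: 4 tasks active (T1, T2, T3, T6)
Max concurrent = 4


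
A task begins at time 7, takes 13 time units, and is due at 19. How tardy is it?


Completion = start + processing = 7 + 13 = 20
Tardiness = max(0, C - d) = max(0, 20 - 19)
= max(0, 1)
= 1


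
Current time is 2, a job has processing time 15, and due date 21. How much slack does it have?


Slack = due - current_time - processing
= 21 - 2 - 15
= 4


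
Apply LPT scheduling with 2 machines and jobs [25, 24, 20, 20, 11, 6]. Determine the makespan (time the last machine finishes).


Jobs (LPT sorted): [25, 24, 20, 20, 11, 6]
Machines: 2
  J=25 → Machine 1 (load: 0+25=25)
  J=24 → Machine 2 (load: 0+24=24)
  J=20 → Machine 2 (load: 24+20=44)
  J=20 → Machine 1 (load: 25+20=45)
  J=11 → Machine 2 (load: 44+11=55)
  J=6 → Machine 1 (load: 45+6=51)
Machine loads: [51, 55]
Makespan = max = 55 time units


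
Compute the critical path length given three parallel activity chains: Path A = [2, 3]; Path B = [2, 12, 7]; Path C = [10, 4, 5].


Path A: 2 + 3 = 5
Path B: 2 + 12 + 7 = 21
Path C: 10 + 4 + 5 = 19
Critical path = longest = max(5, 21, 19)
= 21 (Path B)


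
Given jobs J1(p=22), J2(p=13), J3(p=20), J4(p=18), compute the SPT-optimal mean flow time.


SPT order: J2 → J4 → J3 → J1
Completion times:
  J2: C=13
  J4: C=31
  J3: C=51
  J1: C=73
Sum = 168, n = 4
Mean flow = 168/4
= 42.00


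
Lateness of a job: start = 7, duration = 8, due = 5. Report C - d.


Completion = 7 + 8 = 15
Lateness = C - d = 15 - 5
= 10


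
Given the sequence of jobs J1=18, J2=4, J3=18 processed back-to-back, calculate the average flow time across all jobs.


Completion times:
  J1: completes at 18
  J2: completes at 22
  J3: completes at 40
Sum = 80
Average = 80/3
= 26.67


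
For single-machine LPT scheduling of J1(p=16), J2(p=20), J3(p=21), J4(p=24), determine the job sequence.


LPT: sort by longest processing time first
  J4: p=24
  J3: p=21
  J2: p=20
  J1: p=16
Order: J4 → J3 → J2 → J1


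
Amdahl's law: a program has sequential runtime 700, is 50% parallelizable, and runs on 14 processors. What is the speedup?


Amdahl's law: T_p = T × ((1-p) + p/N)
= 700 × ((1-0.5) + 0.5/14)
= 700 × (0.50 + 0.0357)
= 700 × 0.5357
= 375.00
Speedup = 700/375.00
= 1.87×


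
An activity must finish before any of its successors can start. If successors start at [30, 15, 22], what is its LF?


LF = min of all successor start times
Successors start at: [30, 15, 22]
LF = min(30, 15, 22)
= 15


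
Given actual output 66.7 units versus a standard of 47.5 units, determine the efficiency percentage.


Efficiency = (actual / standard) × 100
= (66.7 / 47.5) × 100
= 140.4%
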